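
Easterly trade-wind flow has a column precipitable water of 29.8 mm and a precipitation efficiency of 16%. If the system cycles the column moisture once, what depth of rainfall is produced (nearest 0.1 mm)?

rainfall ≈ 4.8 mm

Rainfall = ε × PW = 0.16 × 29.8 = 4.8 mm.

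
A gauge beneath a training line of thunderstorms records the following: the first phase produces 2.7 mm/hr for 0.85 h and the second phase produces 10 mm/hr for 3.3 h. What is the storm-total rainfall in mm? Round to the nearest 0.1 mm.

total ≈ 35.3 mm

Total = Σ Rᵢ Δtᵢ = 2.7 × 0.85 + 10 × 3.3
      = 2.295 + 33 = 35.3 mm.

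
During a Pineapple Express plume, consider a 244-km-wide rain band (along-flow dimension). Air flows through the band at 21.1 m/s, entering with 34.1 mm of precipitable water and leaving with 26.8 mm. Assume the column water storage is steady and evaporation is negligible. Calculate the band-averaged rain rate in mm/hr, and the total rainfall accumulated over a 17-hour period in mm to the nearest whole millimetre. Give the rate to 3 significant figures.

R ≈ 2.27 mm/hr; total ≈ 39 mm

Column moisture flux per unit crosswind length is F = V × PW.
Inflow: F_in = 21.1 × 34.1 = 719.51 mm·m/s
Outflow: F_out = 21.1 × 26.8 = 565.48 mm·m/s
Steady-state rate R = (F_in − F_out)/L = (719.51 − 565.48) / 244000 m = 6.313e-04 mm/s.
R = 6.313e-04 × 3600 = 2.27 mm/hr.
Over 17 h: total = 2.27 × 17 = 38.59 ≈ 39 mm.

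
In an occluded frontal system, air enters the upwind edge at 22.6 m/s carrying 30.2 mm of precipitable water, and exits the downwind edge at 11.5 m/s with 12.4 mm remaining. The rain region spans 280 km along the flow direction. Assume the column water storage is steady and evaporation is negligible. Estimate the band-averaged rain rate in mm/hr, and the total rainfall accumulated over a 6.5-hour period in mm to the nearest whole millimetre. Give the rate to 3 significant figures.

Column moisture flux per unit crosswind length is F = V × PW.
Inflow: F_in = 22.6 × 30.2 = 682.52 mm·m/s
Outflow: F_out = 11.5 × 12.4 = 142.6 mm·m/s
Steady-state rate R = (F_in − F_out)/L = (682.52 − 142.6) / 280000 m = 1.928e-03 mm/s.
R = 1.928e-03 × 3600 = 6.94 mm/hr.
Over 6.5 h: total = 6.94 × 6.5 = 45.11 ≈ 45 mm.

R ≈ 6.94 mm/hr; total ≈ 45 mm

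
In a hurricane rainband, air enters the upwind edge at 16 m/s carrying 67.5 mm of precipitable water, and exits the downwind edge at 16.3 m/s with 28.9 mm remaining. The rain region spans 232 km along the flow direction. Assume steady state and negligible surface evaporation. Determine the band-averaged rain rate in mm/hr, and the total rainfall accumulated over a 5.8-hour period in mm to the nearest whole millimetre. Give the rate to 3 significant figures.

Column moisture flux per unit crosswind length is F = V × PW.
Inflow: F_in = 16 × 67.5 = 1080 mm·m/s
Outflow: F_out = 16.3 × 28.9 = 471.07 mm·m/s
Steady-state rate R = (F_in − F_out)/L = (1080 − 471.07) / 232000 m = 2.625e-03 mm/s.
R = 2.625e-03 × 3600 = 9.45 mm/hr.
Over 5.8 h: total = 9.45 × 5.8 = 54.81 ≈ 55 mm.

R ≈ 9.45 mm/hr; total ≈ 55 mm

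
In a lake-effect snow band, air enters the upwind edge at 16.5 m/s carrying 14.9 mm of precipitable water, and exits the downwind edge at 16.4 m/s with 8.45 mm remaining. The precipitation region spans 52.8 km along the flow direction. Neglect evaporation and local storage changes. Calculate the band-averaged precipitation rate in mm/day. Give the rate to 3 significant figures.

Column moisture flux per unit crosswind length is F = V × PW.
Inflow: F_in = 16.5 × 14.9 = 245.85 mm·m/s
Outflow: F_out = 16.4 × 8.45 = 138.58 mm·m/s
Steady-state rate R = (F_in − F_out)/L = (245.85 − 138.58) / 52800 m = 2.032e-03 mm/s.
R = 2.032e-03 × 3600 × 24 = 176 mm/day.

R ≈ 176 mm/day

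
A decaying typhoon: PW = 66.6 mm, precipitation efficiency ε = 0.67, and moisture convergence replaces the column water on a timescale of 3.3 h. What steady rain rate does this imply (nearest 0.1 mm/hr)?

R ≈ 13.5 mm/hr

Each overturning extracts ε × PW = 0.67 × 66.6 = 44.622 mm.
Rate = ε·PW / τ = 44.622 / 3.3 h = 13.5 mm/hr.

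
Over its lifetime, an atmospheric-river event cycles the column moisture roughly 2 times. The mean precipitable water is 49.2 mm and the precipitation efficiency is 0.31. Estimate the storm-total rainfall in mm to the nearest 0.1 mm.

Each cycle deposits ε × PW = 0.31 × 49.2 = 15.252 mm.
Over 2 cycles: 2 × 15.252 = 30.5 mm.

rainfall ≈ 30.5 mm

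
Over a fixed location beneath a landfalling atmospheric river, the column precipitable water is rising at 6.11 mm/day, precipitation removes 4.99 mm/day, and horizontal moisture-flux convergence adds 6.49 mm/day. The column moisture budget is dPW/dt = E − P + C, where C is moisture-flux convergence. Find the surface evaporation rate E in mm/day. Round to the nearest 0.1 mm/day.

dPW/dt = +6.11 mm/day.
E = dPW/dt + P − C = (+6.11) + 4.99 − (6.49) = 4.6 mm/day.

E ≈ 4.6 mm/day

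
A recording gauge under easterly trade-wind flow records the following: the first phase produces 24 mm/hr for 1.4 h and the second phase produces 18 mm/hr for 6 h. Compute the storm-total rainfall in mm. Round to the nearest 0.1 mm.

total ≈ 141.6 mm

Total = Σ Rᵢ Δtᵢ = 24 × 1.4 + 18 × 6
      = 33.6 + 108 = 141.6 mm.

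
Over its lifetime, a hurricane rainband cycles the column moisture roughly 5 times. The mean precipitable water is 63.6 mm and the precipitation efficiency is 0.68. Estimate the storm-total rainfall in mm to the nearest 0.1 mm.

rainfall ≈ 216.2 mm

Each cycle deposits ε × PW = 0.68 × 63.6 = 43.248 mm.
Over 5 cycles: 5 × 43.248 = 216.2 mm.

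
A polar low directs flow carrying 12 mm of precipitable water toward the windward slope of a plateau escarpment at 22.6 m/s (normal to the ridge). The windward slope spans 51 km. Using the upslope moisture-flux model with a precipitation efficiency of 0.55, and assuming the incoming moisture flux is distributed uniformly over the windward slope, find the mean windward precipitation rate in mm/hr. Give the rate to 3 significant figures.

Incoming column moisture flux per unit ridge length: F = V × PW = 22.6 × 12 = 271.2 mm·m/s.
Spread over the 51 km slope with efficiency ε = 0.55: R = ε·F/W = 0.55 × 271.2 / 51000 m = 2.925e-03 mm/s.
R = 2.925e-03 × 3600 = 10.5 mm/hr.

R ≈ 10.5 mm/hr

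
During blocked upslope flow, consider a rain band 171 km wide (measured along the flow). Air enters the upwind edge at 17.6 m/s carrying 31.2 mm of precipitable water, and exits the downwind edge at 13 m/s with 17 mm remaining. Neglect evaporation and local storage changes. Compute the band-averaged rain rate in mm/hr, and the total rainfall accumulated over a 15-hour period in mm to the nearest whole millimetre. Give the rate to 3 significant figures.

R ≈ 6.91 mm/hr; total ≈ 104 mm

Column moisture flux per unit crosswind length is F = V × PW.
Inflow: F_in = 17.6 × 31.2 = 549.12 mm·m/s
Outflow: F_out = 13 × 17 = 221 mm·m/s
Steady-state rate R = (F_in − F_out)/L = (549.12 − 221) / 171000 m = 1.919e-03 mm/s.
R = 1.919e-03 × 3600 = 6.91 mm/hr.
Over 15 h: total = 6.91 × 15 = 103.65 ≈ 104 mm.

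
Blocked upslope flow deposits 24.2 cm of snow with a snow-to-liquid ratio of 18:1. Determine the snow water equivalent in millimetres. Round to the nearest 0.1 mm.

SWE ≈ 13.4 mm

SWE = snow depth / ratio = 24.2 cm / 18 = 1.344 cm = 13.4 mm.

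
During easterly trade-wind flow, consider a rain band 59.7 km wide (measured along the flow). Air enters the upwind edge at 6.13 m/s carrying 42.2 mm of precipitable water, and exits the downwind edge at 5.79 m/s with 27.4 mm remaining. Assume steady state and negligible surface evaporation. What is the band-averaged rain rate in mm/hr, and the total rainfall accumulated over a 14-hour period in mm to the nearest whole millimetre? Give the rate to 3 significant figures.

R ≈ 6.03 mm/hr; total ≈ 84 mm

Column moisture flux per unit crosswind length is F = V × PW.
Inflow: F_in = 6.13 × 42.2 = 258.686 mm·m/s
Outflow: F_out = 5.79 × 27.4 = 158.646 mm·m/s
Steady-state rate R = (F_in − F_out)/L = (258.686 − 158.646) / 59700 m = 1.676e-03 mm/s.
R = 1.676e-03 × 3600 = 6.03 mm/hr.
Over 14 h: total = 6.03 × 14 = 84.42 ≈ 84 mm.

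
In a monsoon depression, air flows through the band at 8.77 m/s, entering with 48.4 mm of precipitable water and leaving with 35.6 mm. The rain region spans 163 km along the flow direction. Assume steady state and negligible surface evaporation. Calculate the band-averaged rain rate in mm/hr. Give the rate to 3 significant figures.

Column moisture flux per unit crosswind length is F = V × PW.
Inflow: F_in = 8.77 × 48.4 = 424.468 mm·m/s
Outflow: F_out = 8.77 × 35.6 = 312.212 mm·m/s
Steady-state rate R = (F_in − F_out)/L = (424.468 − 312.212) / 163000 m = 6.887e-04 mm/s.
R = 6.887e-04 × 3600 = 2.48 mm/hr.

R ≈ 2.48 mm/hr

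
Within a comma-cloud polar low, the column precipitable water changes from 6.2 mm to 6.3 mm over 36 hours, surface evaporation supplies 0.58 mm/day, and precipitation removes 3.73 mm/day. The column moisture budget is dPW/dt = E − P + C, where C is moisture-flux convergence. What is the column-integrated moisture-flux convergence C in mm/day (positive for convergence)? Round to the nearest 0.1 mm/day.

C ≈ 3.2 mm/day

dPW/dt = (6.3 − 6.2) mm / (36/24 day) = +0.067 mm/day.
C = dPW/dt − E + P = (+0.067) − 0.58 + 3.73 = 3.2 mm/day.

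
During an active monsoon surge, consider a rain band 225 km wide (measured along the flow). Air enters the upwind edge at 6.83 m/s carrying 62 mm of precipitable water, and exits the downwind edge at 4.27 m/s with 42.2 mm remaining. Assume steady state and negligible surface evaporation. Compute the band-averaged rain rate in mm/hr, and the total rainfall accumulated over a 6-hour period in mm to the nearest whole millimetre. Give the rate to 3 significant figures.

R ≈ 3.89 mm/hr; total ≈ 23 mm

Column moisture flux per unit crosswind length is F = V × PW.
Inflow: F_in = 6.83 × 62 = 423.46 mm·m/s
Outflow: F_out = 4.27 × 42.2 = 180.194 mm·m/s
Steady-state rate R = (F_in − F_out)/L = (423.46 − 180.194) / 225000 m = 1.081e-03 mm/s.
R = 1.081e-03 × 3600 = 3.89 mm/hr.
Over 6 h: total = 3.89 × 6 = 23.34 ≈ 23 mm.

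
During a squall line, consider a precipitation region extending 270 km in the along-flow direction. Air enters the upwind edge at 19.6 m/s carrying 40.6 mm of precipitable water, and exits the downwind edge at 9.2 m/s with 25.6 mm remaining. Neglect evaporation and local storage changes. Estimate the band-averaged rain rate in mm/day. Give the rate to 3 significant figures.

Column moisture flux per unit crosswind length is F = V × PW.
Inflow: F_in = 19.6 × 40.6 = 795.76 mm·m/s
Outflow: F_out = 9.2 × 25.6 = 235.52 mm·m/s
Steady-state rate R = (F_in − F_out)/L = (795.76 − 235.52) / 270000 m = 2.075e-03 mm/s.
R = 2.075e-03 × 3600 × 24 = 179 mm/day.

R ≈ 179 mm/day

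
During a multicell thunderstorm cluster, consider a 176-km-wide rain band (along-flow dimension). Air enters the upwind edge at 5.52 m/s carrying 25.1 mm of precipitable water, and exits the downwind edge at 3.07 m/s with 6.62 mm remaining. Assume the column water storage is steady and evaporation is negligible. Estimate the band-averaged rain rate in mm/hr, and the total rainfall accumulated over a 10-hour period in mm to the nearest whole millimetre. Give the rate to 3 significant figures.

R ≈ 2.42 mm/hr; total ≈ 24 mm

Column moisture flux per unit crosswind length is F = V × PW.
Inflow: F_in = 5.52 × 25.1 = 138.552 mm·m/s
Outflow: F_out = 3.07 × 6.62 = 20.3234 mm·m/s
Steady-state rate R = (F_in − F_out)/L = (138.552 − 20.3234) / 176000 m = 6.718e-04 mm/s.
R = 6.718e-04 × 3600 = 2.42 mm/hr.
Over 10 h: total = 2.42 × 10 = 24.2 ≈ 24 mm.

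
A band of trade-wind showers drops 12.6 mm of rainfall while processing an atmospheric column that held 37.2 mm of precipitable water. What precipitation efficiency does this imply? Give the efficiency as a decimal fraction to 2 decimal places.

ε = rainfall / PW = 12.6 / 37.2 = 0.34.

ε ≈ 0.34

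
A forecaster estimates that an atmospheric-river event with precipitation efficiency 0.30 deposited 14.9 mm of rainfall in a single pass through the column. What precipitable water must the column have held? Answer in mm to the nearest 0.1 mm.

PW = rainfall / ε = 14.9 / 0.30 = 49.7 mm.

PW ≈ 49.7 mm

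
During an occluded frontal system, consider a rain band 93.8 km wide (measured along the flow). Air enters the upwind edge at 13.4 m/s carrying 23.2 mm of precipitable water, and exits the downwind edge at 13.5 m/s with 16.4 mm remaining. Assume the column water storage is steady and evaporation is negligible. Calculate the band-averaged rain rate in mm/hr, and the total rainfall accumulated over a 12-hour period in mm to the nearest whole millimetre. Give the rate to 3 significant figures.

Column moisture flux per unit crosswind length is F = V × PW.
Inflow: F_in = 13.4 × 23.2 = 310.88 mm·m/s
Outflow: F_out = 13.5 × 16.4 = 221.4 mm·m/s
Steady-state rate R = (F_in − F_out)/L = (310.88 − 221.4) / 93800 m = 9.539e-04 mm/s.
R = 9.539e-04 × 3600 = 3.43 mm/hr.
Over 12 h: total = 3.43 × 12 = 41.16 ≈ 41 mm.

R ≈ 3.43 mm/hr; total ≈ 41 mm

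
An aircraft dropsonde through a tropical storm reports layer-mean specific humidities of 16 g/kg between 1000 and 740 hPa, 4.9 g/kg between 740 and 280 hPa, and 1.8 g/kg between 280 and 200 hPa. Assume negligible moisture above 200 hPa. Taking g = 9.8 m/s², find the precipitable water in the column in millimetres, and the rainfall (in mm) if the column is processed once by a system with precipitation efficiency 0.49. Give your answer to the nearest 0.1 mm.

Precipitable water is the column-integrated vapour mass per unit area: PW = (1/g) Σ q̄ Δp, with q in kg/kg and Δp in Pa (1 kg/m² of water = 1 mm).
Layer 1000–740 hPa: Δp = 260 hPa = 26000 Pa, q̄ = 0.016 kg/kg → 0.016 × 26000 / 9.8 = 42.45 mm
Layer 740–280 hPa: Δp = 460 hPa = 46000 Pa, q̄ = 0.0049 kg/kg → 0.0049 × 46000 / 9.8 = 23.00 mm
Layer 280–200 hPa: Δp = 80 hPa = 8000 Pa, q̄ = 0.0018 kg/kg → 0.0018 × 8000 / 9.8 = 1.47 mm
PW = 42.45 + 23.00 + 1.47 = 66.92 ≈ 66.9 mm.
Rainfall = ε × PW = 0.49 × 66.9 = 32.8 mm.

PW ≈ 66.9 mm; rainfall ≈ 32.8 mm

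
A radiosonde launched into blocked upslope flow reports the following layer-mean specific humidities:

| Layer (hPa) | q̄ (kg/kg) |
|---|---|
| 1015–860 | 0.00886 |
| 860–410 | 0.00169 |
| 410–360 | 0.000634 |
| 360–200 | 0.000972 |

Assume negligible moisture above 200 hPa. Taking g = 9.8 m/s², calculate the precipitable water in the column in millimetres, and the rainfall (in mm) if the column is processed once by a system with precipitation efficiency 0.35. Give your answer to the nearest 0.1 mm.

PW ≈ 23.7 mm; rainfall ≈ 8.3 mm

Precipitable water is the column-integrated vapour mass per unit area: PW = (1/g) Σ q̄ Δp, with q in kg/kg and Δp in Pa (1 kg/m² of water = 1 mm).
Layer 1015–860 hPa: Δp = 155 hPa = 15500 Pa, q̄ = 0.00886 kg/kg → 0.00886 × 15500 / 9.8 = 14.01 mm
Layer 860–410 hPa: Δp = 450 hPa = 45000 Pa, q̄ = 0.00169 kg/kg → 0.00169 × 45000 / 9.8 = 7.76 mm
Layer 410–360 hPa: Δp = 50 hPa = 5000 Pa, q̄ = 0.000634 kg/kg → 0.000634 × 5000 / 9.8 = 0.32 mm
Layer 360–200 hPa: Δp = 160 hPa = 16000 Pa, q̄ = 0.000972 kg/kg → 0.000972 × 16000 / 9.8 = 1.59 mm
PW = 14.01 + 7.76 + 0.32 + 1.59 = 23.68 ≈ 23.7 mm.
Rainfall = ε × PW = 0.35 × 23.7 = 8.3 mm.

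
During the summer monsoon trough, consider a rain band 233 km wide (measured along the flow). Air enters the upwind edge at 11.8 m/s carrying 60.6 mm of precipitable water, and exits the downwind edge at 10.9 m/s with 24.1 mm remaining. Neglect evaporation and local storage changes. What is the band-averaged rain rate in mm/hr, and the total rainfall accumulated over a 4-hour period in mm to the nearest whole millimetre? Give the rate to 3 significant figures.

Column moisture flux per unit crosswind length is F = V × PW.
Inflow: F_in = 11.8 × 60.6 = 715.08 mm·m/s
Outflow: F_out = 10.9 × 24.1 = 262.69 mm·m/s
Steady-state rate R = (F_in − F_out)/L = (715.08 − 262.69) / 233000 m = 1.942e-03 mm/s.
R = 1.942e-03 × 3600 = 6.99 mm/hr.
Over 4 h: total = 6.99 × 4 = 27.96 ≈ 28 mm.

R ≈ 6.99 mm/hr; total ≈ 28 mm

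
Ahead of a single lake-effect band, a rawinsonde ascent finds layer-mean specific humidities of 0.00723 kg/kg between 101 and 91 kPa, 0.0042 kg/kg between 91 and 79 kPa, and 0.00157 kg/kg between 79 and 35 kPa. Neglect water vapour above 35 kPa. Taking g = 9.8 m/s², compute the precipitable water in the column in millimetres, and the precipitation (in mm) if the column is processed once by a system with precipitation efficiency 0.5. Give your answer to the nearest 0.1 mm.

PW ≈ 19.6 mm; precipitation ≈ 9.8 mm

Precipitable water is the column-integrated vapour mass per unit area: PW = (1/g) Σ q̄ Δp, with q in kg/kg and Δp in Pa (1 kg/m² of water = 1 mm).
Layer 101–91 kPa: Δp = 100 hPa = 10000 Pa, q̄ = 0.00723 kg/kg → 0.00723 × 10000 / 9.8 = 7.38 mm
Layer 91–79 kPa: Δp = 120 hPa = 12000 Pa, q̄ = 0.0042 kg/kg → 0.0042 × 12000 / 9.8 = 5.14 mm
Layer 79–35 kPa: Δp = 440 hPa = 44000 Pa, q̄ = 0.00157 kg/kg → 0.00157 × 44000 / 9.8 = 7.05 mm
PW = 7.38 + 5.14 + 7.05 = 19.57 ≈ 19.6 mm.
Precipitation = ε × PW = 0.5 × 19.6 = 9.8 mm.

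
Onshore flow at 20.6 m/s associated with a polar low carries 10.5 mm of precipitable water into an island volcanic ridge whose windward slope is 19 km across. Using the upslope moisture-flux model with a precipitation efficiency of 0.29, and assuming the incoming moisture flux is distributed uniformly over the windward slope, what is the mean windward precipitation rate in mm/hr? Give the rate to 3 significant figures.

R ≈ 11.9 mm/hr

Incoming column moisture flux per unit ridge length: F = V × PW = 20.6 × 10.5 = 216.3 mm·m/s.
Spread over the 19 km slope with efficiency ε = 0.29: R = ε·F/W = 0.29 × 216.3 / 19000 m = 3.301e-03 mm/s.
R = 3.301e-03 × 3600 = 11.9 mm/hr.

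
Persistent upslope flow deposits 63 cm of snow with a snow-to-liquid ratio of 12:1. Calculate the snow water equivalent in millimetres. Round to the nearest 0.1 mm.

SWE ≈ 52.5 mm

SWE = snow depth / ratio = 63 cm / 12 = 5.250 cm = 52.5 mm.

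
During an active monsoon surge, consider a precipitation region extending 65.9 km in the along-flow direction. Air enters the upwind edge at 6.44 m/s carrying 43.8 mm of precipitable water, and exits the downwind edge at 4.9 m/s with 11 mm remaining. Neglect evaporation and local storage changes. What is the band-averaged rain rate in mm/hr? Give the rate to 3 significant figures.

Column moisture flux per unit crosswind length is F = V × PW.
Inflow: F_in = 6.44 × 43.8 = 282.072 mm·m/s
Outflow: F_out = 4.9 × 11 = 53.9 mm·m/s
Steady-state rate R = (F_in − F_out)/L = (282.072 − 53.9) / 65900 m = 3.462e-03 mm/s.
R = 3.462e-03 × 3600 = 12.5 mm/hr.

R ≈ 12.5 mm/hr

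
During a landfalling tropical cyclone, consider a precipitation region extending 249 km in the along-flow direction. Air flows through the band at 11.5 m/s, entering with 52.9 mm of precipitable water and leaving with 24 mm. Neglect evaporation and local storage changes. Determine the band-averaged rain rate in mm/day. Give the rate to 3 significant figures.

Column moisture flux per unit crosswind length is F = V × PW.
Inflow: F_in = 11.5 × 52.9 = 608.35 mm·m/s
Outflow: F_out = 11.5 × 24 = 276 mm·m/s
Steady-state rate R = (F_in − F_out)/L = (608.35 − 276) / 249000 m = 1.335e-03 mm/s.
R = 1.335e-03 × 3600 × 24 = 115 mm/day.

R ≈ 115 mm/day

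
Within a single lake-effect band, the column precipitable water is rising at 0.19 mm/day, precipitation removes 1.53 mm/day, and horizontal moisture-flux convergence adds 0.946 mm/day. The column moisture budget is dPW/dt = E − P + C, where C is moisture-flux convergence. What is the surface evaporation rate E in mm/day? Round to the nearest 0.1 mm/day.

dPW/dt = +0.19 mm/day.
E = dPW/dt + P − C = (+0.19) + 1.53 − (0.946) = 0.8 mm/day.

E ≈ 0.8 mm/day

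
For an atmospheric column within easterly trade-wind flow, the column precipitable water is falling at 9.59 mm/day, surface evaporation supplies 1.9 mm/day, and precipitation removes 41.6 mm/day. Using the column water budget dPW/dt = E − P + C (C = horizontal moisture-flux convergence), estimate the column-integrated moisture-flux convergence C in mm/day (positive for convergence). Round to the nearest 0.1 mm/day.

C ≈ 30.1 mm/day

dPW/dt = -9.59 mm/day.
C = dPW/dt − E + P = (-9.59) − 1.9 + 41.6 = 30.1 mm/day.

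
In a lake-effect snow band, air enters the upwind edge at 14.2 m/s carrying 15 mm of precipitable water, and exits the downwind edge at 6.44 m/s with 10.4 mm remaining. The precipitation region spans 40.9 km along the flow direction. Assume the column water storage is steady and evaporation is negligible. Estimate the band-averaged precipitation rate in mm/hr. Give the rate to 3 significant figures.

R ≈ 12.9 mm/hr

Column moisture flux per unit crosswind length is F = V × PW.
Inflow: F_in = 14.2 × 15 = 213 mm·m/s
Outflow: F_out = 6.44 × 10.4 = 66.976 mm·m/s
Steady-state rate R = (F_in − F_out)/L = (213 − 66.976) / 40900 m = 3.570e-03 mm/s.
R = 3.570e-03 × 3600 = 12.9 mm/hr.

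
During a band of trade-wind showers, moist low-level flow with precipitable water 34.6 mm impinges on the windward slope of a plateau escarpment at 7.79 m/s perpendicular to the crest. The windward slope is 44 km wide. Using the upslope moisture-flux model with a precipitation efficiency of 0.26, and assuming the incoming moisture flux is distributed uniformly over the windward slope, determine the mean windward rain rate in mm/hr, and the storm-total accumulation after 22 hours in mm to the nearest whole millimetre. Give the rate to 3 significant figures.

Incoming column moisture flux per unit ridge length: F = V × PW = 7.79 × 34.6 = 269.534 mm·m/s.
Spread over the 44 km slope with efficiency ε = 0.26: R = ε·F/W = 0.26 × 269.534 / 44000 m = 1.593e-03 mm/s.
R = 1.593e-03 × 3600 = 5.73 mm/hr.
Over 22 h: total = 5.73 × 22 = 126.06 ≈ 126 mm.

R ≈ 5.73 mm/hr; total ≈ 126 mm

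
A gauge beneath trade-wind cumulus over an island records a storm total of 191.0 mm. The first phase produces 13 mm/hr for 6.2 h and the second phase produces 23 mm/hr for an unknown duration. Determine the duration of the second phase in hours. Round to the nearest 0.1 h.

Known phases: 13 × 6.2 = 80.6 mm.
Remaining depth = 191.0 − 80.6 = 110.4 mm.
Duration = 110.4 / 23 = 4.8 h.

duration ≈ 4.8 h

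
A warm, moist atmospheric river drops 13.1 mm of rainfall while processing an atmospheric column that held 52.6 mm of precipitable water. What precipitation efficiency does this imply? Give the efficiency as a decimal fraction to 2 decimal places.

ε = rainfall / PW = 13.1 / 52.6 = 0.25.

ε ≈ 0.25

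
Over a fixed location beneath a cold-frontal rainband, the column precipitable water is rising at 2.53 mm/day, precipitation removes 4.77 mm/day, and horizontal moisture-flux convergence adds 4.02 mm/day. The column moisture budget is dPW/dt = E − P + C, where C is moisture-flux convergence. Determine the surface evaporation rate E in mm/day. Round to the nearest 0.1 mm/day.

dPW/dt = +2.53 mm/day.
E = dPW/dt + P − C = (+2.53) + 4.77 − (4.02) = 3.3 mm/day.

E ≈ 3.3 mm/day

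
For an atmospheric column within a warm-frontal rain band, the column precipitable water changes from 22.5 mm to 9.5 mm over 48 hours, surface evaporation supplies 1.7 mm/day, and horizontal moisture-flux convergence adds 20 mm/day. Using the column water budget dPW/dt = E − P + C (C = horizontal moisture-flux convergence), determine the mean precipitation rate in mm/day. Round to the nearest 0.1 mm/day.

P ≈ 28.2 mm/day

dPW/dt = (9.5 − 22.5) mm / (48/24 day) = -6.500 mm/day.
P = E + C − dPW/dt = 1.7 + (20) − (-6.500) = 28.2 mm/day.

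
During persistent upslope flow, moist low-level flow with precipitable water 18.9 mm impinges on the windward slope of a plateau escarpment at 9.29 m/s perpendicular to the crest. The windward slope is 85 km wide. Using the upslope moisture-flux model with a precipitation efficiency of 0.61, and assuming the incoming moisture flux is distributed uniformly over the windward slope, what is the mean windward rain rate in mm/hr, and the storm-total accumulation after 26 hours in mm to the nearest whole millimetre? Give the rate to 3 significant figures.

Incoming column moisture flux per unit ridge length: F = V × PW = 9.29 × 18.9 = 175.581 mm·m/s.
Spread over the 85 km slope with efficiency ε = 0.61: R = ε·F/W = 0.61 × 175.581 / 85000 m = 1.260e-03 mm/s.
R = 1.260e-03 × 3600 = 4.54 mm/hr.
Over 26 h: total = 4.54 × 26 = 118.04 ≈ 118 mm.

R ≈ 4.54 mm/hr; total ≈ 118 mm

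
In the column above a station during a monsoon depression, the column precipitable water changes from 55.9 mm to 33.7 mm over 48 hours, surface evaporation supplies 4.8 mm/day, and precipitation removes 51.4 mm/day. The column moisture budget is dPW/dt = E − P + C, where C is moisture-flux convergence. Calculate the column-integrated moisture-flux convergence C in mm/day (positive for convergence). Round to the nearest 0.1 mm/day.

C ≈ 35.5 mm/day

dPW/dt = (33.7 − 55.9) mm / (48/24 day) = -11.100 mm/day.
C = dPW/dt − E + P = (-11.100) − 4.8 + 51.4 = 35.5 mm/day.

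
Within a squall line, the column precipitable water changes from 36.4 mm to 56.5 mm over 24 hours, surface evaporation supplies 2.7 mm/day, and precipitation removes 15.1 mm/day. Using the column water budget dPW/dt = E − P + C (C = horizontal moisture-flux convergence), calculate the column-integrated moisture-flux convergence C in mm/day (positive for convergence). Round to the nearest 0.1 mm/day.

C ≈ 32.5 mm/day

dPW/dt = (56.5 − 36.4) mm / (24/24 day) = +20.100 mm/day.
C = dPW/dt − E + P = (+20.100) − 2.7 + 15.1 = 32.5 mm/day.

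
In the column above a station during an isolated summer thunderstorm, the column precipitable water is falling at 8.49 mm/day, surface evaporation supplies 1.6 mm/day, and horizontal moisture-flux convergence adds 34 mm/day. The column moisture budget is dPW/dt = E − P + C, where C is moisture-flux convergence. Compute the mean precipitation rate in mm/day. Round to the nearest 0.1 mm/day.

dPW/dt = -8.49 mm/day.
P = E + C − dPW/dt = 1.6 + (34) − (-8.49) = 44.1 mm/day.

P ≈ 44.1 mm/day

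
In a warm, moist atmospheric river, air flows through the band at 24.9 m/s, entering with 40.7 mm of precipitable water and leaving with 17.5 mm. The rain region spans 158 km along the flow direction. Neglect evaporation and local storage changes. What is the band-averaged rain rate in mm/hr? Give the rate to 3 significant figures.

Column moisture flux per unit crosswind length is F = V × PW.
Inflow: F_in = 24.9 × 40.7 = 1013.43 mm·m/s
Outflow: F_out = 24.9 × 17.5 = 435.75 mm·m/s
Steady-state rate R = (F_in − F_out)/L = (1013.43 − 435.75) / 158000 m = 3.656e-03 mm/s.
R = 3.656e-03 × 3600 = 13.2 mm/hr.

R ≈ 13.2 mm/hr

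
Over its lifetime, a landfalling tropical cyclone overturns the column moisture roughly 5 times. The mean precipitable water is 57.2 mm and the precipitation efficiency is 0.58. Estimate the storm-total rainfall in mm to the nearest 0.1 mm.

rainfall ≈ 165.9 mm

Each cycle deposits ε × PW = 0.58 × 57.2 = 33.176 mm.
Over 5 cycles: 5 × 33.176 = 165.9 mm.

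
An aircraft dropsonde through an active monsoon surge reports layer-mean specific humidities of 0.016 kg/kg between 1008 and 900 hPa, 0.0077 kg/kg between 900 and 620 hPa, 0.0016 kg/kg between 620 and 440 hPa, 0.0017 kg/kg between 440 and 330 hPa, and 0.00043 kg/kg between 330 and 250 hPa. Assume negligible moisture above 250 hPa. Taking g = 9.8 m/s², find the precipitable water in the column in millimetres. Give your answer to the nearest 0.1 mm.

Precipitable water is the column-integrated vapour mass per unit area: PW = (1/g) Σ q̄ Δp, with q in kg/kg and Δp in Pa (1 kg/m² of water = 1 mm).
Layer 1008–900 hPa: Δp = 108 hPa = 10800 Pa, q̄ = 0.016 kg/kg → 0.016 × 10800 / 9.8 = 17.63 mm
Layer 900–620 hPa: Δp = 280 hPa = 28000 Pa, q̄ = 0.0077 kg/kg → 0.0077 × 28000 / 9.8 = 22.00 mm
Layer 620–440 hPa: Δp = 180 hPa = 18000 Pa, q̄ = 0.0016 kg/kg → 0.0016 × 18000 / 9.8 = 2.94 mm
Layer 440–330 hPa: Δp = 110 hPa = 11000 Pa, q̄ = 0.0017 kg/kg → 0.0017 × 11000 / 9.8 = 1.91 mm
Layer 330–250 hPa: Δp = 80 hPa = 8000 Pa, q̄ = 0.00043 kg/kg → 0.00043 × 8000 / 9.8 = 0.35 mm
PW = 17.63 + 22.00 + 2.94 + 1.91 + 0.35 = 44.83 ≈ 44.8 mm.

PW ≈ 44.8 mm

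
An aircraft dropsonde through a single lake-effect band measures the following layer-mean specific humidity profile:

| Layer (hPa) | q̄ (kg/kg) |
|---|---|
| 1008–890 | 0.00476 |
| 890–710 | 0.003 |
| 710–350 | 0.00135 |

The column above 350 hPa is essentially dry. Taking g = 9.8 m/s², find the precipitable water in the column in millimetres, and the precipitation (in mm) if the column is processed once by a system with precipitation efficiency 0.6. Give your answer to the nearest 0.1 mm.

Precipitable water is the column-integrated vapour mass per unit area: PW = (1/g) Σ q̄ Δp, with q in kg/kg and Δp in Pa (1 kg/m² of water = 1 mm).
Layer 1008–890 hPa: Δp = 118 hPa = 11800 Pa, q̄ = 0.00476 kg/kg → 0.00476 × 11800 / 9.8 = 5.73 mm
Layer 890–710 hPa: Δp = 180 hPa = 18000 Pa, q̄ = 0.003 kg/kg → 0.003 × 18000 / 9.8 = 5.51 mm
Layer 710–350 hPa: Δp = 360 hPa = 36000 Pa, q̄ = 0.00135 kg/kg → 0.00135 × 36000 / 9.8 = 4.96 mm
PW = 5.73 + 5.51 + 4.96 = 16.20 ≈ 16.2 mm.
Precipitation = ε × PW = 0.6 × 16.2 = 9.7 mm.

PW ≈ 16.2 mm; precipitation ≈ 9.7 mm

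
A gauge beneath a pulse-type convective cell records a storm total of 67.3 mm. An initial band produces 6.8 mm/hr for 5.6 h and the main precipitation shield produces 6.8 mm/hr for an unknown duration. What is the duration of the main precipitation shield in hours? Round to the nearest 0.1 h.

duration ≈ 4.3 h

Known phases: 6.8 × 5.6 = 38.08 mm.
Remaining depth = 67.3 − 38.08 = 29.22 mm.
Duration = 29.22 / 6.8 = 4.3 h.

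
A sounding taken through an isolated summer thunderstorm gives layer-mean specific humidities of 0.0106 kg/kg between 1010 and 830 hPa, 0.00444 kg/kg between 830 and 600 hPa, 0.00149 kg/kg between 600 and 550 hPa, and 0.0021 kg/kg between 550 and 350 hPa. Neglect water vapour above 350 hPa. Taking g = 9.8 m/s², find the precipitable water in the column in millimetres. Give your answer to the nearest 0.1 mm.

PW ≈ 34.9 mm

Precipitable water is the column-integrated vapour mass per unit area: PW = (1/g) Σ q̄ Δp, with q in kg/kg and Δp in Pa (1 kg/m² of water = 1 mm).
Layer 1010–830 hPa: Δp = 180 hPa = 18000 Pa, q̄ = 0.0106 kg/kg → 0.0106 × 18000 / 9.8 = 19.47 mm
Layer 830–600 hPa: Δp = 230 hPa = 23000 Pa, q̄ = 0.00444 kg/kg → 0.00444 × 23000 / 9.8 = 10.42 mm
Layer 600–550 hPa: Δp = 50 hPa = 5000 Pa, q̄ = 0.00149 kg/kg → 0.00149 × 5000 / 9.8 = 0.76 mm
Layer 550–350 hPa: Δp = 200 hPa = 20000 Pa, q̄ = 0.0021 kg/kg → 0.0021 × 20000 / 9.8 = 4.29 mm
PW = 19.47 + 10.42 + 0.76 + 4.29 = 34.94 ≈ 34.9 mm.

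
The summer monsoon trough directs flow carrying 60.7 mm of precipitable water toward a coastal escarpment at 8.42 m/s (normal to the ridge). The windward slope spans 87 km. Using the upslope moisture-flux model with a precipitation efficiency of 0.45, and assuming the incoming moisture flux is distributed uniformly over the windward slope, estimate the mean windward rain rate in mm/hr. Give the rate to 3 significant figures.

Incoming column moisture flux per unit ridge length: F = V × PW = 8.42 × 60.7 = 511.094 mm·m/s.
Spread over the 87 km slope with efficiency ε = 0.45: R = ε·F/W = 0.45 × 511.094 / 87000 m = 2.644e-03 mm/s.
R = 2.644e-03 × 3600 = 9.52 mm/hr.

R ≈ 9.52 mm/hr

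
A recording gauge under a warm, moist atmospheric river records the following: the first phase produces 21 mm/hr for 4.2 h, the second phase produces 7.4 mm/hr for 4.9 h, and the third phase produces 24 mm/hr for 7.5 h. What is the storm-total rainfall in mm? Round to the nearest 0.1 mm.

Total = Σ Rᵢ Δtᵢ = 21 × 4.2 + 7.4 × 4.9 + 24 × 7.5
      = 88.2 + 36.26 + 180 = 304.5 mm.

total ≈ 304.5 mm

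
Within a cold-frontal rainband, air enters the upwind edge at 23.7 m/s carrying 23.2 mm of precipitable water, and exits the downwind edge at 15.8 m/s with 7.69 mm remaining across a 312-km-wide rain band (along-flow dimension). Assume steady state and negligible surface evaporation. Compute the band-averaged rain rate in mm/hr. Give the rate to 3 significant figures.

R ≈ 4.94 mm/hr

Column moisture flux per unit crosswind length is F = V × PW.
Inflow: F_in = 23.7 × 23.2 = 549.84 mm·m/s
Outflow: F_out = 15.8 × 7.69 = 121.502 mm·m/s
Steady-state rate R = (F_in − F_out)/L = (549.84 − 121.502) / 312000 m = 1.373e-03 mm/s.
R = 1.373e-03 × 3600 = 4.94 mm/hr.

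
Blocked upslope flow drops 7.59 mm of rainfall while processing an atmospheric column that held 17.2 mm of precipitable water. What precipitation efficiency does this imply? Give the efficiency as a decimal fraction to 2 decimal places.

ε ≈ 0.44

ε = rainfall / PW = 7.59 / 17.2 = 0.44.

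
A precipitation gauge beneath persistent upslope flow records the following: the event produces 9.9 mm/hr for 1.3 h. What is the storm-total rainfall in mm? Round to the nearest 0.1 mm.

Total = Σ Rᵢ Δtᵢ = 9.9 × 1.3
      = 12.87 = 12.9 mm.

total ≈ 12.9 mm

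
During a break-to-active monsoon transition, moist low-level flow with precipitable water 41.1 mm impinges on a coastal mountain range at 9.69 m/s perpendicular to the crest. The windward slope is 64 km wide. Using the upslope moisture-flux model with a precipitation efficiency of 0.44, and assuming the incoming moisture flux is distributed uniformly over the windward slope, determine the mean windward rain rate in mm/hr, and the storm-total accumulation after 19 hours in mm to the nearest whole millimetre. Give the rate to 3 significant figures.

R ≈ 9.86 mm/hr; total ≈ 187 mm

Incoming column moisture flux per unit ridge length: F = V × PW = 9.69 × 41.1 = 398.259 mm·m/s.
Spread over the 64 km slope with efficiency ε = 0.44: R = ε·F/W = 0.44 × 398.259 / 64000 m = 2.738e-03 mm/s.
R = 2.738e-03 × 3600 = 9.86 mm/hr.
Over 19 h: total = 9.86 × 19 = 187.34 ≈ 187 mm.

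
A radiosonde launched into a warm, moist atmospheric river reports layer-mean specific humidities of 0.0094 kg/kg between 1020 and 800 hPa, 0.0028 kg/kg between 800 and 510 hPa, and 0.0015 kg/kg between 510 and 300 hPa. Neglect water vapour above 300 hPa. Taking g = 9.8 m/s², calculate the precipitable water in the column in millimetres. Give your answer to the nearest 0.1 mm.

Precipitable water is the column-integrated vapour mass per unit area: PW = (1/g) Σ q̄ Δp, with q in kg/kg and Δp in Pa (1 kg/m² of water = 1 mm).
Layer 1020–800 hPa: Δp = 220 hPa = 22000 Pa, q̄ = 0.0094 kg/kg → 0.0094 × 22000 / 9.8 = 21.10 mm
Layer 800–510 hPa: Δp = 290 hPa = 29000 Pa, q̄ = 0.0028 kg/kg → 0.0028 × 29000 / 9.8 = 8.29 mm
Layer 510–300 hPa: Δp = 210 hPa = 21000 Pa, q̄ = 0.0015 kg/kg → 0.0015 × 21000 / 9.8 = 3.21 mm
PW = 21.10 + 8.29 + 3.21 = 32.60 ≈ 32.6 mm.

PW ≈ 32.6 mm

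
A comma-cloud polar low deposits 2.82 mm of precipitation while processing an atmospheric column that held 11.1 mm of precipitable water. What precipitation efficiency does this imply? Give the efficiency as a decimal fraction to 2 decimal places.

ε = precipitation / PW = 2.82 / 11.1 = 0.25.

ε ≈ 0.25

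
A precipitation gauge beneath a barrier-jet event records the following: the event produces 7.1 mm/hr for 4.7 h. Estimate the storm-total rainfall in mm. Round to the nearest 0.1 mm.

Total = Σ Rᵢ Δtᵢ = 7.1 × 4.7
      = 33.37 = 33.4 mm.

total ≈ 33.4 mm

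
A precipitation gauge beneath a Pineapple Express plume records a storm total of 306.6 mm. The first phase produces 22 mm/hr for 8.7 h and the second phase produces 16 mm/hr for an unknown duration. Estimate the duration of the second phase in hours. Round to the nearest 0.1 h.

Known phases: 22 × 8.7 = 191.4 mm.
Remaining depth = 306.6 − 191.4 = 115.2 mm.
Duration = 115.2 / 16 = 7.2 h.

duration ≈ 7.2 h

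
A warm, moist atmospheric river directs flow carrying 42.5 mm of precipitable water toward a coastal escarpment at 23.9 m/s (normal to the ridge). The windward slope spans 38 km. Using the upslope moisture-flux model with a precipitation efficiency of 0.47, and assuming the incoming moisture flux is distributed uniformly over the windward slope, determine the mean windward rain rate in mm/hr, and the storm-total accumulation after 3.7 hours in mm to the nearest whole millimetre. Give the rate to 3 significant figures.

R ≈ 45.2 mm/hr; total ≈ 167 mm

Incoming column moisture flux per unit ridge length: F = V × PW = 23.9 × 42.5 = 1015.75 mm·m/s.
Spread over the 38 km slope with efficiency ε = 0.47: R = ε·F/W = 0.47 × 1015.75 / 38000 m = 1.256e-02 mm/s.
R = 1.256e-02 × 3600 = 45.2 mm/hr.
Over 3.7 h: total = 45.2 × 3.7 = 167.24 ≈ 167 mm.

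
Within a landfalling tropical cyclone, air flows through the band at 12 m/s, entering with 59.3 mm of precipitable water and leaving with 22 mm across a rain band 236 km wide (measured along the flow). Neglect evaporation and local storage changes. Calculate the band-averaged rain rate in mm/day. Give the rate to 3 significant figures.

Column moisture flux per unit crosswind length is F = V × PW.
Inflow: F_in = 12 × 59.3 = 711.6 mm·m/s
Outflow: F_out = 12 × 22 = 264 mm·m/s
Steady-state rate R = (F_in − F_out)/L = (711.6 − 264) / 236000 m = 1.897e-03 mm/s.
R = 1.897e-03 × 3600 × 24 = 164 mm/day.

R ≈ 164 mm/day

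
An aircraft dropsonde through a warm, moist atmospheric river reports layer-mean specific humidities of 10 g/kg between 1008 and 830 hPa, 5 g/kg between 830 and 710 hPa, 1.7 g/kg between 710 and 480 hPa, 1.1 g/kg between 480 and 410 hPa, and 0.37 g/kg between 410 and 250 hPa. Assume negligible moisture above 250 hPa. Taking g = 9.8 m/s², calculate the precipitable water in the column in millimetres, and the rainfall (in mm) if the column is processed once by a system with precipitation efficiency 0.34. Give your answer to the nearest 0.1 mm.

PW ≈ 29.7 mm; rainfall ≈ 10.1 mm

Precipitable water is the column-integrated vapour mass per unit area: PW = (1/g) Σ q̄ Δp, with q in kg/kg and Δp in Pa (1 kg/m² of water = 1 mm).
Layer 1008–830 hPa: Δp = 178 hPa = 17800 Pa, q̄ = 0.01 kg/kg → 0.01 × 17800 / 9.8 = 18.16 mm
Layer 830–710 hPa: Δp = 120 hPa = 12000 Pa, q̄ = 0.005 kg/kg → 0.005 × 12000 / 9.8 = 6.12 mm
Layer 710–480 hPa: Δp = 230 hPa = 23000 Pa, q̄ = 0.0017 kg/kg → 0.0017 × 23000 / 9.8 = 3.99 mm
Layer 480–410 hPa: Δp = 70 hPa = 7000 Pa, q̄ = 0.0011 kg/kg → 0.0011 × 7000 / 9.8 = 0.79 mm
Layer 410–250 hPa: Δp = 160 hPa = 16000 Pa, q̄ = 0.00037 kg/kg → 0.00037 × 16000 / 9.8 = 0.60 mm
PW = 18.16 + 6.12 + 3.99 + 0.79 + 0.60 = 29.66 ≈ 29.7 mm.
Rainfall = ε × PW = 0.34 × 29.7 = 10.1 mm.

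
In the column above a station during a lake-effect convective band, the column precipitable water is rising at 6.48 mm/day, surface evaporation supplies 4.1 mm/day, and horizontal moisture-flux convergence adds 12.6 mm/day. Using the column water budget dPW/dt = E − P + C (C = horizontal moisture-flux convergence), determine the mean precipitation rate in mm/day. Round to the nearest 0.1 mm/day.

dPW/dt = +6.48 mm/day.
P = E + C − dPW/dt = 4.1 + (12.6) − (+6.48) = 10.2 mm/day.

P ≈ 10.2 mm/day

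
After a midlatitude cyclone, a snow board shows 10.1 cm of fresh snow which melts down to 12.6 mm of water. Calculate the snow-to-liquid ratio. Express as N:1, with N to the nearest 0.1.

ratio ≈ 8.0

Ratio = snow depth / SWE = 101 mm / 12.6 mm = 8.0, i.e. 8.0:1.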